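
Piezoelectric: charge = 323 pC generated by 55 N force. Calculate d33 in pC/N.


d33 = 323 / 55 = 5.9 pC/N

5.9


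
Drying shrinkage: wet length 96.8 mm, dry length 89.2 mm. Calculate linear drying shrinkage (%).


DS = (96.8 - 89.2) / 96.8 * 100 = 7.85%

7.85


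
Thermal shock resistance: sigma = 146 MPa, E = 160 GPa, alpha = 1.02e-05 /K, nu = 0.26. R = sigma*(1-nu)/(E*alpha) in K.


R = 146*(1-0.26)/(160*1000*1.02e-05) = 66 K

66


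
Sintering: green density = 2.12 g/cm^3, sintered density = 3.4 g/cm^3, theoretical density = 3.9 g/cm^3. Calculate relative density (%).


Relative = 3.4 / 3.9 * 100 = 87.2%

87.2


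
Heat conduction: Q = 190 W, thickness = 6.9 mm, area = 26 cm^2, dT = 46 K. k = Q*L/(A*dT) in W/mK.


k = 190*6.9/1000/(26/10000*46) = 10.96 W/mK

10.96


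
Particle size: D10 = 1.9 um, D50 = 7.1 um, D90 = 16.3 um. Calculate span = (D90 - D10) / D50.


Span = (16.3 - 1.9) / 7.1 = 14.4 / 7.1 = 2.028

2.028


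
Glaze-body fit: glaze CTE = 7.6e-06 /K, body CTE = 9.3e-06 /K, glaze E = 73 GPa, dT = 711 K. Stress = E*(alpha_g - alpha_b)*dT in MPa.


Stress = 73*1000*(7.6e-06 - 9.3e-06)*711 = -88.2 MPa

-88.2


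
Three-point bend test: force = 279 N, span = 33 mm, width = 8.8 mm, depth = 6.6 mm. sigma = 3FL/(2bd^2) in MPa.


sigma = 3*279*33/(2*8.8*6.6^2) = 36.0 MPa

36.0


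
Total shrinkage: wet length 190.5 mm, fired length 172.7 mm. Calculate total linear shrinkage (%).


TS = (190.5 - 172.7) / 190.5 * 100 = 9.34%

9.34


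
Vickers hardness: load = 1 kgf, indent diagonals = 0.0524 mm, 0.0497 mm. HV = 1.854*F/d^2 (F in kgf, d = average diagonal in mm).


d_avg = (0.0524+0.0497)/2 = 0.05105 mm
HV = 1.854*1/0.05105^2 = 711

711


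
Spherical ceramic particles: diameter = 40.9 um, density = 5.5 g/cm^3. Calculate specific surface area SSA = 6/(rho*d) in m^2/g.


SSA = 6 / (5.5 * 40.9) = 0.027 m^2/g

0.027


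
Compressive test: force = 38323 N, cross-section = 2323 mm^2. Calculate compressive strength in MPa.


CS = 38323 / 2323 = 16.5 MPa

16.5


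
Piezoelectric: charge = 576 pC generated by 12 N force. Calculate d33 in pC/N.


d33 = 576 / 12 = 48.0 pC/N

48.0


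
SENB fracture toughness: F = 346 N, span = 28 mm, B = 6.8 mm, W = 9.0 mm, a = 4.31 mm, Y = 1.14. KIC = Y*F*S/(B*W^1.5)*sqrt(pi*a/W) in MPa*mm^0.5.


KIC = 1.14*346*28/(6.8*9.0^1.5)*sqrt(pi*4.31/9.0) = 73.78

73.78


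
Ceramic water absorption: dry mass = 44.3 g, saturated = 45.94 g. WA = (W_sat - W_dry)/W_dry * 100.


WA = (45.94 - 44.3) / 44.3 * 100 = 3.7%

3.7


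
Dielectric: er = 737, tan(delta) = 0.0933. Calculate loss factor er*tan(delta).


Loss = 737 * 0.0933 = 68.762

68.762


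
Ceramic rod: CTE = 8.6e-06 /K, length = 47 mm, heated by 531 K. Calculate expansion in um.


dL = 8.6e-06 * 47 * 531 * 1000 = 214.63 um

214.63


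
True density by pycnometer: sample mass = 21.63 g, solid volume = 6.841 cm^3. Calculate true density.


TD = 21.63 / 6.841 = 3.162 g/cm^3

3.162


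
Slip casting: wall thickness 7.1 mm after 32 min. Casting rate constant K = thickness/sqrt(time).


K = 7.1 / sqrt(32) = 7.1 / 5.6569 = 1.255 mm/min^0.5

1.255


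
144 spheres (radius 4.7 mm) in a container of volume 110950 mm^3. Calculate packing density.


V_sphere = 4/3*pi*4.7^3 = 434.8928 mm^3
Total V = 144*434.8928 = 62624.5632 mm^3
PD = 62624.5632 / 110950 = 0.564

0.564


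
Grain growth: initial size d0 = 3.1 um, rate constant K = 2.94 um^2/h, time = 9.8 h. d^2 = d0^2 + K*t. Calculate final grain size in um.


d^2 = 3.1^2 + 2.94*9.8 = 38.422
d = sqrt(38.422) = 6.2 um

6.2


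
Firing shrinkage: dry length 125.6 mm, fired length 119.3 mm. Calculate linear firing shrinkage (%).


FS = (125.6 - 119.3) / 125.6 * 100 = 5.02%

5.02


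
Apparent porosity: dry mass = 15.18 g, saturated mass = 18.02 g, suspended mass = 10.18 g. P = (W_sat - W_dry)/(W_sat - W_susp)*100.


P = (18.02 - 15.18) / (18.02 - 10.18) * 100 = 2.84 / 7.84 * 100 = 36.2%

36.2


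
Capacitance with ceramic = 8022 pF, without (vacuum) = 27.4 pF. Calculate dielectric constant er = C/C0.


er = 8022 / 27.4 = 292.77

292.77


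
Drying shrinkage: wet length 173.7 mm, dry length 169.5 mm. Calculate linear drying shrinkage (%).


DS = (173.7 - 169.5) / 173.7 * 100 = 2.42%

2.42


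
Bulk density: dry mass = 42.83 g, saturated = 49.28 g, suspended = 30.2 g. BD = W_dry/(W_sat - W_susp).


BD = 42.83 / (49.28 - 30.2) = 42.83 / 19.08 = 2.245 g/cm^3

2.245


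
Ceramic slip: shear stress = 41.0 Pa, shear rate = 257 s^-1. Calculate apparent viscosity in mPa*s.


eta = tau/gamma * 1000 = 41.0/257 * 1000 = 159.5 mPa*s

159.5


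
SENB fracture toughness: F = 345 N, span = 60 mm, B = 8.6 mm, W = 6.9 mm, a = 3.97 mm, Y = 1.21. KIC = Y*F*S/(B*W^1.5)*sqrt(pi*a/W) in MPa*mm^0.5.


KIC = 1.21*345*60/(8.6*6.9^1.5)*sqrt(pi*3.97/6.9) = 216.04

216.04


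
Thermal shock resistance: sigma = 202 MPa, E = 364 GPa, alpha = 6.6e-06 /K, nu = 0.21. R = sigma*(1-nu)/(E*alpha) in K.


R = 202*(1-0.21)/(364*1000*6.6e-06) = 66 K

66


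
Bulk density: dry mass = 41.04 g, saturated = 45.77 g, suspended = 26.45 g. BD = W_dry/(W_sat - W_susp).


BD = 41.04 / (45.77 - 26.45) = 41.04 / 19.32 = 2.124 g/cm^3

2.124


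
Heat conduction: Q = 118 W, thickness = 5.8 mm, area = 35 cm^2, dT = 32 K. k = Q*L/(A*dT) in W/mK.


k = 118*5.8/1000/(35/10000*32) = 6.11 W/mK

6.11


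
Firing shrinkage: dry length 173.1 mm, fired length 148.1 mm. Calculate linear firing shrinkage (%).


FS = (173.1 - 148.1) / 173.1 * 100 = 14.44%

14.44


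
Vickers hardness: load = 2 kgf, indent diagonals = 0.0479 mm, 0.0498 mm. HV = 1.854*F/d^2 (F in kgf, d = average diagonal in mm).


d_avg = (0.0479+0.0498)/2 = 0.04885 mm
HV = 1.854*2/0.04885^2 = 1554

1554


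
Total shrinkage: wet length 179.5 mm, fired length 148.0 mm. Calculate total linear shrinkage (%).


TS = (179.5 - 148.0) / 179.5 * 100 = 17.55%

17.55


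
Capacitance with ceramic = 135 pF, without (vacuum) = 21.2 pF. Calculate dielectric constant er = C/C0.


er = 135 / 21.2 = 6.37

6.37


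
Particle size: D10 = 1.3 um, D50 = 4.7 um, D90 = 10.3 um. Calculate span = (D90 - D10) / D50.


Span = (10.3 - 1.3) / 4.7 = 9.0 / 4.7 = 1.915

1.915


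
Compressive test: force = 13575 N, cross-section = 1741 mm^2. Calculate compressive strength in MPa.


CS = 13575 / 1741 = 7.8 MPa

7.8


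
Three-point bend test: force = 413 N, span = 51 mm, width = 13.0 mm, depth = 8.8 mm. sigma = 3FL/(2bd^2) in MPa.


sigma = 3*413*51/(2*13.0*8.8^2) = 31.4 MPa

31.4


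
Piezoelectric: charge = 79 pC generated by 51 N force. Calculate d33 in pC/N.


d33 = 79 / 51 = 1.5 pC/N

1.5


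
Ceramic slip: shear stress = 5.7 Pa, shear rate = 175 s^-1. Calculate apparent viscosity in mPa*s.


eta = tau/gamma * 1000 = 5.7/175 * 1000 = 32.6 mPa*s

32.6


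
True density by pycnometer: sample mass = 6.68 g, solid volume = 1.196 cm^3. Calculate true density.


TD = 6.68 / 1.196 = 5.585 g/cm^3

5.585


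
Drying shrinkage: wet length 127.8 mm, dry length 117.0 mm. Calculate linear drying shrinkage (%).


DS = (127.8 - 117.0) / 127.8 * 100 = 8.45%

8.45


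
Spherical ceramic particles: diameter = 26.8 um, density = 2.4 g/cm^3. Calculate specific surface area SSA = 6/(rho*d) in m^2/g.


SSA = 6 / (2.4 * 26.8) = 0.093 m^2/g

0.093


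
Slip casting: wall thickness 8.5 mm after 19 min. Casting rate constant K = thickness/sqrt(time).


K = 8.5 / sqrt(19) = 8.5 / 4.3589 = 1.95 mm/min^0.5

1.95


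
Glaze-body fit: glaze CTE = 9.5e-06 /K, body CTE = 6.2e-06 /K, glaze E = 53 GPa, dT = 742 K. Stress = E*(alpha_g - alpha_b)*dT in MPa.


Stress = 53*1000*(9.5e-06 - 6.2e-06)*742 = 129.8 MPa

129.8


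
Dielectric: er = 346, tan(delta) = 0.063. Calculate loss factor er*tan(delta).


Loss = 346 * 0.063 = 21.798

21.798


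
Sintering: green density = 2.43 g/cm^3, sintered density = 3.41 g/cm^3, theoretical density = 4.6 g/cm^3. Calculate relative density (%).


Relative = 3.41 / 4.6 * 100 = 74.1%

74.1


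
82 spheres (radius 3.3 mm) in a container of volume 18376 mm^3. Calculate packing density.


V_sphere = 4/3*pi*3.3^3 = 150.5326 mm^3
Total V = 82*150.5326 = 12343.6732 mm^3
PD = 12343.6732 / 18376 = 0.672

0.672


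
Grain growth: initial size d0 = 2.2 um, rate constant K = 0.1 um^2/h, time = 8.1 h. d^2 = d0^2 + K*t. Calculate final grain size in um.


d^2 = 2.2^2 + 0.1*8.1 = 5.65
d = sqrt(5.65) = 2.38 um

2.38


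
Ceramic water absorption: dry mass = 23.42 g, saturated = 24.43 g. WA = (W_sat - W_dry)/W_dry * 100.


WA = (24.43 - 23.42) / 23.42 * 100 = 4.31%

4.31


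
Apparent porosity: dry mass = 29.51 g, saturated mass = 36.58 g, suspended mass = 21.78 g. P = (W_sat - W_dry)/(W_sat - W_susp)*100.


P = (36.58 - 29.51) / (36.58 - 21.78) * 100 = 7.07 / 14.8 * 100 = 47.8%

47.8


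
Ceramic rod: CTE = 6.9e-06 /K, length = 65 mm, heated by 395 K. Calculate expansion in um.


dL = 6.9e-06 * 65 * 395 * 1000 = 177.158 um

177.158


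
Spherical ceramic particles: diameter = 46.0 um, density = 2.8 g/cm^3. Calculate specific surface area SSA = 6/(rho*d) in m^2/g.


SSA = 6 / (2.8 * 46.0) = 0.047 m^2/g

0.047


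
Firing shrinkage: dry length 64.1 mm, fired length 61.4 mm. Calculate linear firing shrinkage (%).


FS = (64.1 - 61.4) / 64.1 * 100 = 4.21%

4.21


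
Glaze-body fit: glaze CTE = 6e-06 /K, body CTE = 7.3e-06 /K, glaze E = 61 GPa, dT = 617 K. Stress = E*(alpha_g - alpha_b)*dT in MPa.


Stress = 61*1000*(6e-06 - 7.3e-06)*617 = -48.9 MPa

-48.9


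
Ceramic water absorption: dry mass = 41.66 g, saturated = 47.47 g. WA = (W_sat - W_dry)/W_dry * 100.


WA = (47.47 - 41.66) / 41.66 * 100 = 13.95%

13.95


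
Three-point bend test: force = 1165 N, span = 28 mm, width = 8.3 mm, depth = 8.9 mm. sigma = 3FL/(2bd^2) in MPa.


sigma = 3*1165*28/(2*8.3*8.9^2) = 74.4 MPa

74.4


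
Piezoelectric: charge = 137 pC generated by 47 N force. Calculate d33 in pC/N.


d33 = 137 / 47 = 2.9 pC/N

2.9


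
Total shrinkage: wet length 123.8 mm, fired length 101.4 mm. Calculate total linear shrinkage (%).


TS = (123.8 - 101.4) / 123.8 * 100 = 18.09%

18.09


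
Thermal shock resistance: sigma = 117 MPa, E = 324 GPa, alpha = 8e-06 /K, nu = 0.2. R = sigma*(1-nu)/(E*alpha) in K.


R = 117*(1-0.2)/(324*1000*8e-06) = 36 K

36


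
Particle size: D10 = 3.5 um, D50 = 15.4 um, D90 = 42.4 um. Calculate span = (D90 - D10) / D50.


Span = (42.4 - 3.5) / 15.4 = 38.9 / 15.4 = 2.526

2.526


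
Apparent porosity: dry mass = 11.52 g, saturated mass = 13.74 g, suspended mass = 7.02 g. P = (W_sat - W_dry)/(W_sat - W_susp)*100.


P = (13.74 - 11.52) / (13.74 - 7.02) * 100 = 2.22 / 6.72 * 100 = 33.0%

33.0


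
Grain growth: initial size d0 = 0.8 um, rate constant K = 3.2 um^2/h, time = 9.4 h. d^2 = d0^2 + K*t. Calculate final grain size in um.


d^2 = 0.8^2 + 3.2*9.4 = 30.72
d = sqrt(30.72) = 5.54 um

5.54


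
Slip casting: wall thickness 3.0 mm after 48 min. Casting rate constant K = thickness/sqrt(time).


K = 3.0 / sqrt(48) = 3.0 / 6.9282 = 0.433 mm/min^0.5

0.433


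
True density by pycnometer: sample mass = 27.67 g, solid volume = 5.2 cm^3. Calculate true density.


TD = 27.67 / 5.2 = 5.321 g/cm^3

5.321


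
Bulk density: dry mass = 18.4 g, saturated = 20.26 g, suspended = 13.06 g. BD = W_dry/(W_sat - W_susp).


BD = 18.4 / (20.26 - 13.06) = 18.4 / 7.2 = 2.556 g/cm^3

2.556


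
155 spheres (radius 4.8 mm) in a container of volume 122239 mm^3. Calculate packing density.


V_sphere = 4/3*pi*4.8^3 = 463.2467 mm^3
Total V = 155*463.2467 = 71803.2385 mm^3
PD = 71803.2385 / 122239 = 0.587

0.587


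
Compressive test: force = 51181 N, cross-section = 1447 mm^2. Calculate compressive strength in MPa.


CS = 51181 / 1447 = 35.4 MPa

35.4


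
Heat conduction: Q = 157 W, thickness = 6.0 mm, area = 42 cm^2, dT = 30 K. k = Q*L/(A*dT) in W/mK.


k = 157*6.0/1000/(42/10000*30) = 7.48 W/mK

7.48


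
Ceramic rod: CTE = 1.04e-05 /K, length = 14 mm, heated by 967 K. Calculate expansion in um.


dL = 1.04e-05 * 14 * 967 * 1000 = 140.795 um

140.795


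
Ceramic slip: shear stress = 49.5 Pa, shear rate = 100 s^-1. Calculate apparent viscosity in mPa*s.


eta = tau/gamma * 1000 = 49.5/100 * 1000 = 495.0 mPa*s

495.0


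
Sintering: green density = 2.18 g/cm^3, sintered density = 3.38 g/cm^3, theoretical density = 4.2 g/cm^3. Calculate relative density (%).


Relative = 3.38 / 4.2 * 100 = 80.5%

80.5


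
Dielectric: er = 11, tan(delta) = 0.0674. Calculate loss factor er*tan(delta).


Loss = 11 * 0.0674 = 0.741

0.741


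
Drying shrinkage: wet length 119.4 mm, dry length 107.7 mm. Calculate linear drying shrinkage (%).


DS = (119.4 - 107.7) / 119.4 * 100 = 9.8%

9.8


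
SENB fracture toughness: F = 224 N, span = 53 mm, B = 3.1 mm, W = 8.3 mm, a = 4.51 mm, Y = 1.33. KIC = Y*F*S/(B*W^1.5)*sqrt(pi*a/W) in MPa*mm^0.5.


KIC = 1.33*224*53/(3.1*8.3^1.5)*sqrt(pi*4.51/8.3) = 278.3

278.3


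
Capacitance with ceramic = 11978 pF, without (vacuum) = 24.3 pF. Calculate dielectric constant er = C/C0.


er = 11978 / 24.3 = 492.92

492.92


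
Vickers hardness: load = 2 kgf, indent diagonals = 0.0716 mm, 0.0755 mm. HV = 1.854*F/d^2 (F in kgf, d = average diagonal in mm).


d_avg = (0.0716+0.0755)/2 = 0.07355 mm
HV = 1.854*2/0.07355^2 = 685

685


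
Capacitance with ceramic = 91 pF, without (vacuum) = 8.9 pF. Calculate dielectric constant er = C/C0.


er = 91 / 8.9 = 10.22

10.22


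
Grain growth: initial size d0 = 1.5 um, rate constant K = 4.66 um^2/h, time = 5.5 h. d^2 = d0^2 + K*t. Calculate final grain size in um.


d^2 = 1.5^2 + 4.66*5.5 = 27.88
d = sqrt(27.88) = 5.28 um

5.28


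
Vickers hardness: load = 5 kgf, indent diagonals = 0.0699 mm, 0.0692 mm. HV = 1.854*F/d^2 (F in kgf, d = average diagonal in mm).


d_avg = (0.0699+0.0692)/2 = 0.06955 mm
HV = 1.854*5/0.06955^2 = 1916

1916


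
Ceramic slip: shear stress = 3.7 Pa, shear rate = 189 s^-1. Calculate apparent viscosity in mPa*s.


eta = tau/gamma * 1000 = 3.7/189 * 1000 = 19.6 mPa*s

19.6


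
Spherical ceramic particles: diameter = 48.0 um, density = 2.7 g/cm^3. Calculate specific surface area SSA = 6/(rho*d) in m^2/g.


SSA = 6 / (2.7 * 48.0) = 0.046 m^2/g

0.046


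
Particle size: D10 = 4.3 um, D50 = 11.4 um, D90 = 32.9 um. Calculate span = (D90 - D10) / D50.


Span = (32.9 - 4.3) / 11.4 = 28.6 / 11.4 = 2.509

2.509


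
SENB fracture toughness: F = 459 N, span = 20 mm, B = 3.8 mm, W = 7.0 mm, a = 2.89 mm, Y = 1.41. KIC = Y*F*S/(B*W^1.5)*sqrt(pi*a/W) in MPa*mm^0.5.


KIC = 1.41*459*20/(3.8*7.0^1.5)*sqrt(pi*2.89/7.0) = 209.46

209.46


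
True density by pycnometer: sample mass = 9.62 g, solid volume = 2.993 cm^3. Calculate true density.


TD = 9.62 / 2.993 = 3.214 g/cm^3

3.214


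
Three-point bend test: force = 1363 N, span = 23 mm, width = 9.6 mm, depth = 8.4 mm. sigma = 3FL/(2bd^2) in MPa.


sigma = 3*1363*23/(2*9.6*8.4^2) = 69.4 MPa

69.4


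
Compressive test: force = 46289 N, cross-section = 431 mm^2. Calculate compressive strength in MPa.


CS = 46289 / 431 = 107.4 MPa

107.4


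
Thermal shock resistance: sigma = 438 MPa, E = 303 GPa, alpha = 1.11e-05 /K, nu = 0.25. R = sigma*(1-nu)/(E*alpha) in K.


R = 438*(1-0.25)/(303*1000*1.11e-05) = 98 K

98


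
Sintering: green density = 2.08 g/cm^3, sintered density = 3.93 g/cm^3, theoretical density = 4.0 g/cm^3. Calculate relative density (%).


Relative = 3.93 / 4.0 * 100 = 98.3%

98.3


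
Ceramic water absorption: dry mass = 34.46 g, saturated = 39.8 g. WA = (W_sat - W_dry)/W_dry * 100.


WA = (39.8 - 34.46) / 34.46 * 100 = 15.5%

15.5


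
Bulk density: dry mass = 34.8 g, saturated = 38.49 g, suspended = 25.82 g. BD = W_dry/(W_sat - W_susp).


BD = 34.8 / (38.49 - 25.82) = 34.8 / 12.67 = 2.747 g/cm^3

2.747


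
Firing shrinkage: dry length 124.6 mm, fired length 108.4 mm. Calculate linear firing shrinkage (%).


FS = (124.6 - 108.4) / 124.6 * 100 = 13.0%

13.0


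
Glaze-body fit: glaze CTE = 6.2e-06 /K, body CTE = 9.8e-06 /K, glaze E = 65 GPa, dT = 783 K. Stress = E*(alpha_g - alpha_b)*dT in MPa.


Stress = 65*1000*(6.2e-06 - 9.8e-06)*783 = -183.2 MPa

-183.2


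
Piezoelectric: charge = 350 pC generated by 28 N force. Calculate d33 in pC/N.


d33 = 350 / 28 = 12.5 pC/N

12.5


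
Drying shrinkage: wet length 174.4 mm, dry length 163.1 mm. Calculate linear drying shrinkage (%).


DS = (174.4 - 163.1) / 174.4 * 100 = 6.48%

6.48


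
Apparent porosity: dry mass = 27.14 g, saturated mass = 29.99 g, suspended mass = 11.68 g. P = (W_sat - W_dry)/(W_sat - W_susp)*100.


P = (29.99 - 27.14) / (29.99 - 11.68) * 100 = 2.85 / 18.31 * 100 = 15.6%

15.6


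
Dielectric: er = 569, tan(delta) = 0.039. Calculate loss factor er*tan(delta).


Loss = 569 * 0.039 = 22.191

22.191


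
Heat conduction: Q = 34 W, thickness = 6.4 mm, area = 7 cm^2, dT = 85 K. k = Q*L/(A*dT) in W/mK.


k = 34*6.4/1000/(7/10000*85) = 3.66 W/mK

3.66


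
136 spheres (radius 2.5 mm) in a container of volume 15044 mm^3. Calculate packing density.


V_sphere = 4/3*pi*2.5^3 = 65.4498 mm^3
Total V = 136*65.4498 = 8901.1728 mm^3
PD = 8901.1728 / 15044 = 0.592

0.592


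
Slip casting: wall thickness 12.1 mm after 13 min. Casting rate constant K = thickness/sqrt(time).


K = 12.1 / sqrt(13) = 12.1 / 3.6056 = 3.356 mm/min^0.5

3.356


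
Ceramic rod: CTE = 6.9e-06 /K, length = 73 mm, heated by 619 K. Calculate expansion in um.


dL = 6.9e-06 * 73 * 619 * 1000 = 311.79 um

311.79


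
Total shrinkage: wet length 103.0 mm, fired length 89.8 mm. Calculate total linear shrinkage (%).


TS = (103.0 - 89.8) / 103.0 * 100 = 12.82%

12.82


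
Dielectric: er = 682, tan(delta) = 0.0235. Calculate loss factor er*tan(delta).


Loss = 682 * 0.0235 = 16.027

16.027


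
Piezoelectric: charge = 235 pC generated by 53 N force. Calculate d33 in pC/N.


d33 = 235 / 53 = 4.4 pC/N

4.4


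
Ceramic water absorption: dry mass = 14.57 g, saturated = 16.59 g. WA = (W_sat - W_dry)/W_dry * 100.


WA = (16.59 - 14.57) / 14.57 * 100 = 13.86%

13.86


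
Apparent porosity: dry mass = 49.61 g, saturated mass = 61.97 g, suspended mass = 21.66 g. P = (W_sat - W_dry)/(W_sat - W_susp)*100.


P = (61.97 - 49.61) / (61.97 - 21.66) * 100 = 12.36 / 40.31 * 100 = 30.7%

30.7


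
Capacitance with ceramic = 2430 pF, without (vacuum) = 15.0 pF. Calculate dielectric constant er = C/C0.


er = 2430 / 15.0 = 162.0

162.0


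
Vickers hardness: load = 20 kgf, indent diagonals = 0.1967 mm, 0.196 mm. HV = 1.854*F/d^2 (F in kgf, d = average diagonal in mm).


d_avg = (0.1967+0.196)/2 = 0.19635 mm
HV = 1.854*20/0.19635^2 = 962

962


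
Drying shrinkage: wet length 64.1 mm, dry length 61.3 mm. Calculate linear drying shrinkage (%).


DS = (64.1 - 61.3) / 64.1 * 100 = 4.37%

4.37


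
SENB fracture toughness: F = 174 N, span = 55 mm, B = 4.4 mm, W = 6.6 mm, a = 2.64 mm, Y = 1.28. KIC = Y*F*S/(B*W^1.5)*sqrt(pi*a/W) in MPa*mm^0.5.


KIC = 1.28*174*55/(4.4*6.6^1.5)*sqrt(pi*2.64/6.6) = 184.06

184.06


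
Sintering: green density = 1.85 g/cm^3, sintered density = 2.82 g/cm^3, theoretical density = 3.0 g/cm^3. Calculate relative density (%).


Relative = 2.82 / 3.0 * 100 = 94.0%

94.0


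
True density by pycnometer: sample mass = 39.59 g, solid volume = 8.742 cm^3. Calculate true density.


TD = 39.59 / 8.742 = 4.529 g/cm^3

4.529


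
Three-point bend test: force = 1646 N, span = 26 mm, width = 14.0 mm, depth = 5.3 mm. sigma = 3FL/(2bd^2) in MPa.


sigma = 3*1646*26/(2*14.0*5.3^2) = 163.2 MPa

163.2


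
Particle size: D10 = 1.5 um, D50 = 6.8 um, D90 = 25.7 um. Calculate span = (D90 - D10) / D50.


Span = (25.7 - 1.5) / 6.8 = 24.2 / 6.8 = 3.559

3.559


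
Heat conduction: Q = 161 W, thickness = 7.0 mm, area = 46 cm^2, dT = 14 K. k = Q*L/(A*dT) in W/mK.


k = 161*7.0/1000/(46/10000*14) = 17.5 W/mK

17.5


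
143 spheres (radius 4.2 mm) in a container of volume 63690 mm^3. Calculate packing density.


V_sphere = 4/3*pi*4.2^3 = 310.3391 mm^3
Total V = 143*310.3391 = 44378.4913 mm^3
PD = 44378.4913 / 63690 = 0.697

0.697


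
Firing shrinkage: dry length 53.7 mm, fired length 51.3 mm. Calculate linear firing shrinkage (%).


FS = (53.7 - 51.3) / 53.7 * 100 = 4.47%

4.47


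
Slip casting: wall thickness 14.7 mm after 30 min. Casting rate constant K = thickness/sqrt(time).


K = 14.7 / sqrt(30) = 14.7 / 5.4772 = 2.684 mm/min^0.5

2.684


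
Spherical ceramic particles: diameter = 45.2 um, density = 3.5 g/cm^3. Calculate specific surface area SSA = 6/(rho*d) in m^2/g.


SSA = 6 / (3.5 * 45.2) = 0.038 m^2/g

0.038


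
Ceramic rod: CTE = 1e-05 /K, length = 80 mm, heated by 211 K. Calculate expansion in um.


dL = 1e-05 * 80 * 211 * 1000 = 168.8 um

168.8


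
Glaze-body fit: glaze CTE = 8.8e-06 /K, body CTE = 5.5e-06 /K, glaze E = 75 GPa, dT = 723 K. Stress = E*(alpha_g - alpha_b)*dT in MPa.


Stress = 75*1000*(8.8e-06 - 5.5e-06)*723 = 178.9 MPa

178.9


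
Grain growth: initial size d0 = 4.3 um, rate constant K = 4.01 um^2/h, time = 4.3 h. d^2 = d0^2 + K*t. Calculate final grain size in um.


d^2 = 4.3^2 + 4.01*4.3 = 35.733
d = sqrt(35.733) = 5.98 um

5.98


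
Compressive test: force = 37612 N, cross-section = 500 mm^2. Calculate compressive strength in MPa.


CS = 37612 / 500 = 75.2 MPa

75.2


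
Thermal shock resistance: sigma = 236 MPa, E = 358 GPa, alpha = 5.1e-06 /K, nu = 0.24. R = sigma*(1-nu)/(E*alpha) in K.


R = 236*(1-0.24)/(358*1000*5.1e-06) = 98 K

98


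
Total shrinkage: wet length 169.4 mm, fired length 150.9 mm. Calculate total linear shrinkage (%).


TS = (169.4 - 150.9) / 169.4 * 100 = 10.92%

10.92


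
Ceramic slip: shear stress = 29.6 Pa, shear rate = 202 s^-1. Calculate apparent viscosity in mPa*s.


eta = tau/gamma * 1000 = 29.6/202 * 1000 = 146.5 mPa*s

146.5


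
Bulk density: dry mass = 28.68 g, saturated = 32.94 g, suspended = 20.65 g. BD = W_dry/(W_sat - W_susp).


BD = 28.68 / (32.94 - 20.65) = 28.68 / 12.29 = 2.334 g/cm^3

2.334


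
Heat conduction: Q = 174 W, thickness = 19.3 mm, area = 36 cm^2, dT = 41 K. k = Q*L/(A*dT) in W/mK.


k = 174*19.3/1000/(36/10000*41) = 22.75 W/mK

22.75


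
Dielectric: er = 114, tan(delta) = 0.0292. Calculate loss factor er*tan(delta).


Loss = 114 * 0.0292 = 3.329

3.329


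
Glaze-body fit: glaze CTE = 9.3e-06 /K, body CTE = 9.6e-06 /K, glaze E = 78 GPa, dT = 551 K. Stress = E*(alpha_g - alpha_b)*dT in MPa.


Stress = 78*1000*(9.3e-06 - 9.6e-06)*551 = -12.9 MPa

-12.9


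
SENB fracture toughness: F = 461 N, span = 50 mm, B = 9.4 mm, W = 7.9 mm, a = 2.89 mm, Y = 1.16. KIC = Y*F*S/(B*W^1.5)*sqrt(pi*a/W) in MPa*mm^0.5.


KIC = 1.16*461*50/(9.4*7.9^1.5)*sqrt(pi*2.89/7.9) = 137.33

137.33


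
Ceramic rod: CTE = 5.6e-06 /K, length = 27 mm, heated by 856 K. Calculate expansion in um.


dL = 5.6e-06 * 27 * 856 * 1000 = 129.427 um

129.427


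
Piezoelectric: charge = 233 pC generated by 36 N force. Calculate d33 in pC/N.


d33 = 233 / 36 = 6.5 pC/N

6.5


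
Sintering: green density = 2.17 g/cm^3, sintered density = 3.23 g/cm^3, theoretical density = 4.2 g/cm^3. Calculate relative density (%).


Relative = 3.23 / 4.2 * 100 = 76.9%

76.9


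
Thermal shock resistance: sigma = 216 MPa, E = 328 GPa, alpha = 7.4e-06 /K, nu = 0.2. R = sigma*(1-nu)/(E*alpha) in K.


R = 216*(1-0.2)/(328*1000*7.4e-06) = 71 K

71


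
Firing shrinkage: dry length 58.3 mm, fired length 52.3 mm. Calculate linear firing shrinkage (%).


FS = (58.3 - 52.3) / 58.3 * 100 = 10.29%

10.29


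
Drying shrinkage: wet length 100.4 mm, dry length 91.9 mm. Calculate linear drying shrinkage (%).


DS = (100.4 - 91.9) / 100.4 * 100 = 8.47%

8.47


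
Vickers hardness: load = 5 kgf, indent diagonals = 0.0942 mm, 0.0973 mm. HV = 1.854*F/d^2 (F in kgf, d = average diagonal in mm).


d_avg = (0.0942+0.0973)/2 = 0.09575 mm
HV = 1.854*5/0.09575^2 = 1011

1011


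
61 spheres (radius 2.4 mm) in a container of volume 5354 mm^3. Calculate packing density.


V_sphere = 4/3*pi*2.4^3 = 57.9058 mm^3
Total V = 61*57.9058 = 3532.2538 mm^3
PD = 3532.2538 / 5354 = 0.66

0.66


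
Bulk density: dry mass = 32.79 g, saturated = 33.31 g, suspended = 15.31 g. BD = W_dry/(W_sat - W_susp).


BD = 32.79 / (33.31 - 15.31) = 32.79 / 18.0 = 1.822 g/cm^3

1.822


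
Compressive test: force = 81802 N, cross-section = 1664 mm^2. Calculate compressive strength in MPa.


CS = 81802 / 1664 = 49.2 MPa

49.2


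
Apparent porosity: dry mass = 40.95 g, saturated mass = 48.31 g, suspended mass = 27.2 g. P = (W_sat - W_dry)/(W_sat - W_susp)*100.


P = (48.31 - 40.95) / (48.31 - 27.2) * 100 = 7.36 / 21.11 * 100 = 34.9%

34.9


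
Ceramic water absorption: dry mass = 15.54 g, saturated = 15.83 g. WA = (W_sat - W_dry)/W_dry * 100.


WA = (15.83 - 15.54) / 15.54 * 100 = 1.87%

1.87


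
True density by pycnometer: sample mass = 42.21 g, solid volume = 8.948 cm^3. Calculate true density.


TD = 42.21 / 8.948 = 4.717 g/cm^3

4.717


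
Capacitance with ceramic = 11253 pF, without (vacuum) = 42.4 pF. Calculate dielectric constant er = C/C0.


er = 11253 / 42.4 = 265.4

265.4


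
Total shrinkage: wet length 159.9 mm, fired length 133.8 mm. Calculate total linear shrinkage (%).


TS = (159.9 - 133.8) / 159.9 * 100 = 16.32%

16.32


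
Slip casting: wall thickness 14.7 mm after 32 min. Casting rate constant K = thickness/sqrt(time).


K = 14.7 / sqrt(32) = 14.7 / 5.6569 = 2.599 mm/min^0.5

2.599


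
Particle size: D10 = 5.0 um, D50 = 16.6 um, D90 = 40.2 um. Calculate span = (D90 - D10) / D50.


Span = (40.2 - 5.0) / 16.6 = 35.2 / 16.6 = 2.12

2.12


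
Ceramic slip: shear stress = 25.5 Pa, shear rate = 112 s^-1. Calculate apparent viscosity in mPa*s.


eta = tau/gamma * 1000 = 25.5/112 * 1000 = 227.7 mPa*s

227.7


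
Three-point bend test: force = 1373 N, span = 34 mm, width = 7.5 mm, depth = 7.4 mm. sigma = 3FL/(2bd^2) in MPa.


sigma = 3*1373*34/(2*7.5*7.4^2) = 170.5 MPa

170.5


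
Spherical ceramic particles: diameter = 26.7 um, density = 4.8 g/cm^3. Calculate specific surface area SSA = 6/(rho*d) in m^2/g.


SSA = 6 / (4.8 * 26.7) = 0.047 m^2/g

0.047


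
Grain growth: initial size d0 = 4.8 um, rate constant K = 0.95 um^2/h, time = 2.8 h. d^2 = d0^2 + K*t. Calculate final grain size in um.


d^2 = 4.8^2 + 0.95*2.8 = 25.7
d = sqrt(25.7) = 5.07 um

5.07


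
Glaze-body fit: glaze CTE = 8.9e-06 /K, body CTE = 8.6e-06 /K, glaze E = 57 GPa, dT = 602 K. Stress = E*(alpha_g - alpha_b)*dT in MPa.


Stress = 57*1000*(8.9e-06 - 8.6e-06)*602 = 10.3 MPa

10.3


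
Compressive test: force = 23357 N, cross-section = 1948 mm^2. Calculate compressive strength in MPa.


CS = 23357 / 1948 = 12.0 MPa

12.0


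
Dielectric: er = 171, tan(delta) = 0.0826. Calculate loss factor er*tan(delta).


Loss = 171 * 0.0826 = 14.125

14.125


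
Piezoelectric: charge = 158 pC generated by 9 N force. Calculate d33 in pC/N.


d33 = 158 / 9 = 17.6 pC/N

17.6


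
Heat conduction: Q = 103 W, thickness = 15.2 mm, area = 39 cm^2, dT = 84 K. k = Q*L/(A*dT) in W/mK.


k = 103*15.2/1000/(39/10000*84) = 4.78 W/mK

4.78


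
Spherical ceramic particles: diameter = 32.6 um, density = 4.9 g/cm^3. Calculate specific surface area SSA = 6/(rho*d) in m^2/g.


SSA = 6 / (4.9 * 32.6) = 0.038 m^2/g

0.038


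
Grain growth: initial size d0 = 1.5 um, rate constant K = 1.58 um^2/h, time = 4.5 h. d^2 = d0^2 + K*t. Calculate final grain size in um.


d^2 = 1.5^2 + 1.58*4.5 = 9.36
d = sqrt(9.36) = 3.06 um

3.06


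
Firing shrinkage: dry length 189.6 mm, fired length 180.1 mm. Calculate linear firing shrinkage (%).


FS = (189.6 - 180.1) / 189.6 * 100 = 5.01%

5.01


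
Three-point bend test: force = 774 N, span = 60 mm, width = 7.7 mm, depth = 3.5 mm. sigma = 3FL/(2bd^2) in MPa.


sigma = 3*774*60/(2*7.7*3.5^2) = 738.5 MPa

738.5


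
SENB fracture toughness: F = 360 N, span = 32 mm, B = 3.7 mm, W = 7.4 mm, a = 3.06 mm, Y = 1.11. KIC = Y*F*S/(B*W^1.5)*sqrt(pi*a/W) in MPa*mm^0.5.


KIC = 1.11*360*32/(3.7*7.4^1.5)*sqrt(pi*3.06/7.4) = 195.68

195.68


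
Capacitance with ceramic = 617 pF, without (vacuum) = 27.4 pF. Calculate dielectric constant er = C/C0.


er = 617 / 27.4 = 22.52

22.52


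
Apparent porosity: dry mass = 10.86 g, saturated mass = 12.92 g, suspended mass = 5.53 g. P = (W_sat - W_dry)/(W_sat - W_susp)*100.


P = (12.92 - 10.86) / (12.92 - 5.53) * 100 = 2.06 / 7.39 * 100 = 27.9%

27.9


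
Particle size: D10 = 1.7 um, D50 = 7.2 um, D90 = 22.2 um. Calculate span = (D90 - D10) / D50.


Span = (22.2 - 1.7) / 7.2 = 20.5 / 7.2 = 2.847

2.847


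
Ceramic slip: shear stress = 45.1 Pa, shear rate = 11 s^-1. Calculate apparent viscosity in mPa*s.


eta = tau/gamma * 1000 = 45.1/11 * 1000 = 4100.0 mPa*s

4100.0


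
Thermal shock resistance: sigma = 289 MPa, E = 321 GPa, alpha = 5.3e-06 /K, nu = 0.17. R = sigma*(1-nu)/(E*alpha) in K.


R = 289*(1-0.17)/(321*1000*5.3e-06) = 141 K

141


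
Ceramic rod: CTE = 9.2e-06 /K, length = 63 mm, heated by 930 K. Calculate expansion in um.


dL = 9.2e-06 * 63 * 930 * 1000 = 539.028 um

539.028


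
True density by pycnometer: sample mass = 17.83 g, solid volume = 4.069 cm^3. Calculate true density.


TD = 17.83 / 4.069 = 4.382 g/cm^3

4.382


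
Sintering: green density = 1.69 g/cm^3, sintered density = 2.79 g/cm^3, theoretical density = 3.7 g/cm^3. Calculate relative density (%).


Relative = 2.79 / 3.7 * 100 = 75.4%

75.4


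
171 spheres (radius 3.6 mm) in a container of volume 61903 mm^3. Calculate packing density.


V_sphere = 4/3*pi*3.6^3 = 195.4322 mm^3
Total V = 171*195.4322 = 33418.9062 mm^3
PD = 33418.9062 / 61903 = 0.54

0.54


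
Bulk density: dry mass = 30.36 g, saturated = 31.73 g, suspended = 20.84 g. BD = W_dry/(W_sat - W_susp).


BD = 30.36 / (31.73 - 20.84) = 30.36 / 10.89 = 2.788 g/cm^3

2.788


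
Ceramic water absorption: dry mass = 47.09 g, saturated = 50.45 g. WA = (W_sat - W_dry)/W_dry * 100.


WA = (50.45 - 47.09) / 47.09 * 100 = 7.14%

7.14


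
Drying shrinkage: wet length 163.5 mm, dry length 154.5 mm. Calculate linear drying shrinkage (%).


DS = (163.5 - 154.5) / 163.5 * 100 = 5.5%

5.5


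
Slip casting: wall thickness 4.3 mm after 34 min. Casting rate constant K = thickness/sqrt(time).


K = 4.3 / sqrt(34) = 4.3 / 5.831 = 0.737 mm/min^0.5

0.737


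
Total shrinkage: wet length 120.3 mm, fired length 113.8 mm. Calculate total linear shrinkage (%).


TS = (120.3 - 113.8) / 120.3 * 100 = 5.4%

5.4


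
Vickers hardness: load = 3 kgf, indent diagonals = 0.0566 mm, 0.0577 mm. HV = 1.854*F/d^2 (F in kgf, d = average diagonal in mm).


d_avg = (0.0566+0.0577)/2 = 0.05715 mm
HV = 1.854*3/0.05715^2 = 1703

1703


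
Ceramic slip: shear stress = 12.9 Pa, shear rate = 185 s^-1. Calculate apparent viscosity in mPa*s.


eta = tau/gamma * 1000 = 12.9/185 * 1000 = 69.7 mPa*s

69.7


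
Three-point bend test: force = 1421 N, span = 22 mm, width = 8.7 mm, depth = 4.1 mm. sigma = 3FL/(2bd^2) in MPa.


sigma = 3*1421*22/(2*8.7*4.1^2) = 320.6 MPa

320.6


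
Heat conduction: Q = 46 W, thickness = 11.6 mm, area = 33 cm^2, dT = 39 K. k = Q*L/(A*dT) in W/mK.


k = 46*11.6/1000/(33/10000*39) = 4.15 W/mK

4.15


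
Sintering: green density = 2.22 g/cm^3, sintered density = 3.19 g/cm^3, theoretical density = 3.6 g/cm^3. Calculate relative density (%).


Relative = 3.19 / 3.6 * 100 = 88.6%

88.6


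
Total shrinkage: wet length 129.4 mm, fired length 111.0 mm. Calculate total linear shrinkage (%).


TS = (129.4 - 111.0) / 129.4 * 100 = 14.22%

14.22


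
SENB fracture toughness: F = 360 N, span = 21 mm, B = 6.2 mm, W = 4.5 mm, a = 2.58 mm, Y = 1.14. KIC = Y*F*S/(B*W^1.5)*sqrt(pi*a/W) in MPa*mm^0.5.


KIC = 1.14*360*21/(6.2*4.5^1.5)*sqrt(pi*2.58/4.5) = 195.43

195.43


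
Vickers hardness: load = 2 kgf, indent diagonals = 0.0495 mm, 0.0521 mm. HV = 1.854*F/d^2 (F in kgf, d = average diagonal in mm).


d_avg = (0.0495+0.0521)/2 = 0.0508 mm
HV = 1.854*2/0.0508^2 = 1437

1437


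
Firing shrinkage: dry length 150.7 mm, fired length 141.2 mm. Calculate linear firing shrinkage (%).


FS = (150.7 - 141.2) / 150.7 * 100 = 6.3%

6.3


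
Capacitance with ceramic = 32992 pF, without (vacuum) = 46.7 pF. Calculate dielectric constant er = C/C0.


er = 32992 / 46.7 = 706.47

706.47


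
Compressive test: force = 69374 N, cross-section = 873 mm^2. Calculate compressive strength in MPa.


CS = 69374 / 873 = 79.5 MPa

79.5


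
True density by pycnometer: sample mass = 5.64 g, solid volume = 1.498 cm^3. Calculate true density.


TD = 5.64 / 1.498 = 3.765 g/cm^3

3.765


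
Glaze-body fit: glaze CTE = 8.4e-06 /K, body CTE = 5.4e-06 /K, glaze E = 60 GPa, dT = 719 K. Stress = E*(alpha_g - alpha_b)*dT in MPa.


Stress = 60*1000*(8.4e-06 - 5.4e-06)*719 = 129.4 MPa

129.4


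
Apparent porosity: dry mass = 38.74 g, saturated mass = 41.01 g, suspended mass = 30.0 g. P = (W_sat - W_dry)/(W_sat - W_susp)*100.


P = (41.01 - 38.74) / (41.01 - 30.0) * 100 = 2.27 / 11.01 * 100 = 20.6%

20.6


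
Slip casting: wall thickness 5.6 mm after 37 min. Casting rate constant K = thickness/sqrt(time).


K = 5.6 / sqrt(37) = 5.6 / 6.0828 = 0.921 mm/min^0.5

0.921


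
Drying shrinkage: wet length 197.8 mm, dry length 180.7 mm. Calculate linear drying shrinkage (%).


DS = (197.8 - 180.7) / 197.8 * 100 = 8.65%

8.65


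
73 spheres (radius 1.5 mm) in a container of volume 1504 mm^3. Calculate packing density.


V_sphere = 4/3*pi*1.5^3 = 14.1372 mm^3
Total V = 73*14.1372 = 1032.0156 mm^3
PD = 1032.0156 / 1504 = 0.686

0.686


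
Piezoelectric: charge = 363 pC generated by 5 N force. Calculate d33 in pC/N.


d33 = 363 / 5 = 72.6 pC/N

72.6


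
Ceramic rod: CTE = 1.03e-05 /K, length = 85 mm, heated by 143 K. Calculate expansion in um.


dL = 1.03e-05 * 85 * 143 * 1000 = 125.197 um

125.197


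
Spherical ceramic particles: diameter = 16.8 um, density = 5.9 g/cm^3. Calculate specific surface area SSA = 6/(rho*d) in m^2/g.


SSA = 6 / (5.9 * 16.8) = 0.061 m^2/g

0.061


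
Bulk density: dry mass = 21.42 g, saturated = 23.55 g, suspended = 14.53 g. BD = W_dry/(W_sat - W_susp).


BD = 21.42 / (23.55 - 14.53) = 21.42 / 9.02 = 2.375 g/cm^3

2.375


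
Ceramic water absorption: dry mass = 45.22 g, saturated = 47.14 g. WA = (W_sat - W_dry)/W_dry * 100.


WA = (47.14 - 45.22) / 45.22 * 100 = 4.25%

4.25


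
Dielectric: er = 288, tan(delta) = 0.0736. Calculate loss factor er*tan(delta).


Loss = 288 * 0.0736 = 21.197

21.197


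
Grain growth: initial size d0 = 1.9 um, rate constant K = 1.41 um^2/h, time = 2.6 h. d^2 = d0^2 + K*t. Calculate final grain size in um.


d^2 = 1.9^2 + 1.41*2.6 = 7.276
d = sqrt(7.276) = 2.7 um

2.7


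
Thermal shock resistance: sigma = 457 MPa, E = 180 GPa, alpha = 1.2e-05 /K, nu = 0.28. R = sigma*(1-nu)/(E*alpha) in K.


R = 457*(1-0.28)/(180*1000*1.2e-05) = 152 K

152


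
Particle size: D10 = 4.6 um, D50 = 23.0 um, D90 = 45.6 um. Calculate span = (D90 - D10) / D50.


Span = (45.6 - 4.6) / 23.0 = 41.0 / 23.0 = 1.783

1.783


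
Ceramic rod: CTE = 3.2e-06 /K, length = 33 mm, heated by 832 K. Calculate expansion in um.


dL = 3.2e-06 * 33 * 832 * 1000 = 87.859 um

87.859


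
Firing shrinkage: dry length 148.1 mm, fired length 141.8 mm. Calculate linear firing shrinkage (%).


FS = (148.1 - 141.8) / 148.1 * 100 = 4.25%

4.25


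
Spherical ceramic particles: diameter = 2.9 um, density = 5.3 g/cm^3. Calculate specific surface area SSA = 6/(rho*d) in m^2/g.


SSA = 6 / (5.3 * 2.9) = 0.39 m^2/g

0.39


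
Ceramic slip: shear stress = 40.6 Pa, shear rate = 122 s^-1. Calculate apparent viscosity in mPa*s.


eta = tau/gamma * 1000 = 40.6/122 * 1000 = 332.8 mPa*s

332.8


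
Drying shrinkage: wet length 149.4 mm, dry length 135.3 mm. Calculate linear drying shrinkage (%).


DS = (149.4 - 135.3) / 149.4 * 100 = 9.44%

9.44


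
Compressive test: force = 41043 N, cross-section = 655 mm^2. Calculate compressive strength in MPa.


CS = 41043 / 655 = 62.7 MPa

62.7


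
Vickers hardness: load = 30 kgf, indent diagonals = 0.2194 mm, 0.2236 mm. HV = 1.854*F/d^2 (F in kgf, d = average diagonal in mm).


d_avg = (0.2194+0.2236)/2 = 0.2215 mm
HV = 1.854*30/0.2215^2 = 1134

1134


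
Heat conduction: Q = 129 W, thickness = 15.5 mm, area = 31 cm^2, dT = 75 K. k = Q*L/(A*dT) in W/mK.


k = 129*15.5/1000/(31/10000*75) = 8.6 W/mK

8.6


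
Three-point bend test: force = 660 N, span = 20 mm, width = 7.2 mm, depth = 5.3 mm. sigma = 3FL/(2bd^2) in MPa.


sigma = 3*660*20/(2*7.2*5.3^2) = 97.9 MPa

97.9


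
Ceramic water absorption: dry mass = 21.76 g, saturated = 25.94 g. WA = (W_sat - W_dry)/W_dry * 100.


WA = (25.94 - 21.76) / 21.76 * 100 = 19.21%

19.21


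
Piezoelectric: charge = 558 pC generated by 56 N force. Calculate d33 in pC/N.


d33 = 558 / 56 = 10.0 pC/N

10.0


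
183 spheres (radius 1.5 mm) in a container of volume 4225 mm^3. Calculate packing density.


V_sphere = 4/3*pi*1.5^3 = 14.1372 mm^3
Total V = 183*14.1372 = 2587.1076 mm^3
PD = 2587.1076 / 4225 = 0.612

0.612


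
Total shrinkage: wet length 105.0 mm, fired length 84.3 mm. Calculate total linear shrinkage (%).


TS = (105.0 - 84.3) / 105.0 * 100 = 19.71%

19.71


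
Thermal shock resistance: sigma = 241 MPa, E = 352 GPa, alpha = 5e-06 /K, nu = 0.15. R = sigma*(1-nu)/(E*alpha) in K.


R = 241*(1-0.15)/(352*1000*5e-06) = 116 K

116


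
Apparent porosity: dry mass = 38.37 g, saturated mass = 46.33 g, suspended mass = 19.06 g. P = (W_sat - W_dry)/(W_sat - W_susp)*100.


P = (46.33 - 38.37) / (46.33 - 19.06) * 100 = 7.96 / 27.27 * 100 = 29.2%

29.2


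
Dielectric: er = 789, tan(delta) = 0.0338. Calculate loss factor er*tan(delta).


Loss = 789 * 0.0338 = 26.668

26.668


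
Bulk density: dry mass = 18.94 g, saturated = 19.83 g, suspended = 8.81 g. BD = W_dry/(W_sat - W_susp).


BD = 18.94 / (19.83 - 8.81) = 18.94 / 11.02 = 1.719 g/cm^3

1.719


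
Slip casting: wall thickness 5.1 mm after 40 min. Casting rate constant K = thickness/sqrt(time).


K = 5.1 / sqrt(40) = 5.1 / 6.3246 = 0.806 mm/min^0.5

0.806


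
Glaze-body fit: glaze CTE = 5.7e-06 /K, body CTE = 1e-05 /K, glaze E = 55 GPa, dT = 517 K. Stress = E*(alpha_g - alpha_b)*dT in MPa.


Stress = 55*1000*(5.7e-06 - 1e-05)*517 = -122.3 MPa

-122.3


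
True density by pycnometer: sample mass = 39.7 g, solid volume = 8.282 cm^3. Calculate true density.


TD = 39.7 / 8.282 = 4.794 g/cm^3

4.794


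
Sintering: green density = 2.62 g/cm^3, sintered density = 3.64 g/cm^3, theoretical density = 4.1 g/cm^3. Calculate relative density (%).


Relative = 3.64 / 4.1 * 100 = 88.8%

88.8


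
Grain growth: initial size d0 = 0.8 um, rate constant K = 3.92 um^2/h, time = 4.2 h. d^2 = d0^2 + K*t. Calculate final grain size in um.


d^2 = 0.8^2 + 3.92*4.2 = 17.104
d = sqrt(17.104) = 4.14 um

4.14


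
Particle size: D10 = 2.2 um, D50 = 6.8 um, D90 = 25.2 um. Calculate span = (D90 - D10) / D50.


Span = (25.2 - 2.2) / 6.8 = 23.0 / 6.8 = 3.382

3.382
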